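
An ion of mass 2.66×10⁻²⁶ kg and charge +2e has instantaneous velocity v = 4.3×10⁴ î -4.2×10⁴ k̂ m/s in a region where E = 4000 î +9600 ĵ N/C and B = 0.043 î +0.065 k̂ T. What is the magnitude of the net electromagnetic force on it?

v×B = (0, -4600, 0) N/C.
E + v×B = (4000, 5000, 0) N/C.
F = q(E + v×B) = (3.204×10⁻¹⁹ C)·(4000, 5000, 0) = (1.28×10⁻¹⁵, 1.60×10⁻¹⁵, 0) N.
|F| = 2.05×10⁻¹⁵ N.

|F| ≈ 2.05×10⁻¹⁵ N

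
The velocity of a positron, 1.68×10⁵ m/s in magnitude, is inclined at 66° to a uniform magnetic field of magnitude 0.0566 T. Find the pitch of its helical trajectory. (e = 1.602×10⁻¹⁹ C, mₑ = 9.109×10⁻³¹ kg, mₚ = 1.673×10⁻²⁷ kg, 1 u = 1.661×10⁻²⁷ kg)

v∥ = v cosθ = 1.68×10⁵·cos66° ≈ 6.833×10⁴ m/s.
T = 2πm/(|q|B) = 2π(9.109×10⁻³¹)/((1.602×10⁻¹⁹)(0.0566)) ≈ 6.312×10⁻¹⁰ s.
pitch = v∥ T = (6.833×10⁴)(6.312×10⁻¹⁰) ≈ 4.31×10⁻⁵ m.

p ≈ 4.31×10⁻⁵ m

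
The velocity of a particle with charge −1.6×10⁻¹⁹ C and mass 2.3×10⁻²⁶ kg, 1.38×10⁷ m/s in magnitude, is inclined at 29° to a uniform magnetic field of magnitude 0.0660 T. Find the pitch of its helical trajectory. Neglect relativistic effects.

p ≈ 165 m

v∥ = v cosθ = 1.38×10⁷·cos29° ≈ 1.207×10⁷ m/s.
T = 2πm/(|q|B) = 2π(2.3×10⁻²⁶)/((1.6×10⁻¹⁹)(0.0660)) ≈ 1.368×10⁻⁵ s.
pitch = v∥ T = (1.207×10⁷)(1.368×10⁻⁵) ≈ 165 m.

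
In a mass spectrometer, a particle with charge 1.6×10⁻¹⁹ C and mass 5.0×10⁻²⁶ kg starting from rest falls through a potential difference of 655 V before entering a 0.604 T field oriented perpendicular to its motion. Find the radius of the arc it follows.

Acceleration: |q|V = ½mv² ⇒ v = √(2|q|V/m) = √(2·1.6×10⁻¹⁹·655/5.0×10⁻²⁶) ≈ 6.475×10⁴ m/s.
In the field: r = mv/(|q|B) = (5.0×10⁻²⁶)(6.475×10⁴)/((1.6×10⁻¹⁹)(0.604)) ≈ 0.0335 m.

r ≈ 0.0335 m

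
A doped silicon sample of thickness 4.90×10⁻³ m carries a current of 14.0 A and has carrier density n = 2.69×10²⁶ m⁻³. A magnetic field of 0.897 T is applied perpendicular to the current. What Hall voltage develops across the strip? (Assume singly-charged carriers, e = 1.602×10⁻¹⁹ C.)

V_H ≈ 5.95×10⁻⁵ V

V_H = IB/(n e t).
V_H = (14.0)(0.897)/((2.69×10²⁶)(1.602×10⁻¹⁹)(4.90×10⁻³)) ≈ 5.95×10⁻⁵ V.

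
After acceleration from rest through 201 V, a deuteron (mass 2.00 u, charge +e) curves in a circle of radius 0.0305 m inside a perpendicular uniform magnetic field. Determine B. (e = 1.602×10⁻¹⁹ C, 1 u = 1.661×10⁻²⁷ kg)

B ≈ 0.0947 T

v = √(2|q|V/m) = √(2·1.602×10⁻¹⁹·201/3.322×10⁻²⁷) ≈ 1.392×10⁵ m/s.
B = mv/(|q|r) = (3.322×10⁻²⁷)(1.392×10⁵)/((1.602×10⁻¹⁹)(0.0305)) ≈ 0.0947 T.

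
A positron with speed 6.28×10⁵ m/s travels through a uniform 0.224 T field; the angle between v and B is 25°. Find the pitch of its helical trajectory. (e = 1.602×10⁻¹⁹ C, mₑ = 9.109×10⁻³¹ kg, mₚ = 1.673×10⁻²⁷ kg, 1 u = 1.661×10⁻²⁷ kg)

v∥ = v cosθ = 6.28×10⁵·cos25° ≈ 5.692×10⁵ m/s.
T = 2πm/(|q|B) = 2π(9.109×10⁻³¹)/((1.602×10⁻¹⁹)(0.224)) ≈ 1.595×10⁻¹⁰ s.
pitch = v∥ T = (5.692×10⁵)(1.595×10⁻¹⁰) ≈ 9.08×10⁻⁵ m.

p ≈ 9.08×10⁻⁵ m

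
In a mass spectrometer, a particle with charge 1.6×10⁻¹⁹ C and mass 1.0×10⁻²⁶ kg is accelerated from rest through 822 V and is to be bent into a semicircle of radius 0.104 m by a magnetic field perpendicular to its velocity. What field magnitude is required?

B ≈ 0.0975 T

v = √(2|q|V/m) = √(2·1.6×10⁻¹⁹·822/1.0×10⁻²⁶) ≈ 1.622×10⁵ m/s.
B = mv/(|q|r) = (1.0×10⁻²⁶)(1.622×10⁵)/((1.6×10⁻¹⁹)(0.104)) ≈ 0.0975 T.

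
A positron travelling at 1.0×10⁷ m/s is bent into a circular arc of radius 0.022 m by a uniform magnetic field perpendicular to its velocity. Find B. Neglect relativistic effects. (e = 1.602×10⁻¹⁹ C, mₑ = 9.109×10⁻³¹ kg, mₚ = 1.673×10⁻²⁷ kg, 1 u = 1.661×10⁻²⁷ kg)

From |q|vB = mv²/r, B = mv/(|q|r).
B = (9.109×10⁻³¹)(1.0×10⁷)/((1.602×10⁻¹⁹)(0.022)) ≈ 2.6×10⁻³ T.

B ≈ 2.6×10⁻³ T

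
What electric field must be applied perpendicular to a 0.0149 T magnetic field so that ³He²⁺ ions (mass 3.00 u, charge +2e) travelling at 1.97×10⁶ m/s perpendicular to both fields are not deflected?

E = 2.94×10⁴ V/m

For straight-line motion qE = qvB, so E = vB.
E = 1.97×10⁶ × 0.0149 = 2.94×10⁴ V/m.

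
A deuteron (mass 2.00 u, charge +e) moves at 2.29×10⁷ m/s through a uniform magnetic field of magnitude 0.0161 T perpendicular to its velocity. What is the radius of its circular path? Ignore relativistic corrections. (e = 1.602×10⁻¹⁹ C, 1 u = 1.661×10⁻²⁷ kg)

The magnetic force provides the centripetal force: |q|vB = mv²/r.
r = mv/(|q|B) = (3.322×10⁻²⁷)(2.29×10⁷)/((1.602×10⁻¹⁹)(0.0161)) ≈ 29.5 m.

r ≈ 29.5 m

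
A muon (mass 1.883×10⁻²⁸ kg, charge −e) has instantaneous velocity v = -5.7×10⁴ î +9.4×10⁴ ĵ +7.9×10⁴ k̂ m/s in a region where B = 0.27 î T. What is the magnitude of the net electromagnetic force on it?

|F| ≈ 5.31×10⁻¹⁵ N

v×B = (0, 2.13×10⁴, -2.54×10⁴) N/C.
F = q v×B = (−1.602×10⁻¹⁹ C)·(0, 2.13×10⁴, -2.54×10⁴) = (0, -3.42×10⁻¹⁵, 4.07×10⁻¹⁵) N.
|F| = 5.31×10⁻¹⁵ N.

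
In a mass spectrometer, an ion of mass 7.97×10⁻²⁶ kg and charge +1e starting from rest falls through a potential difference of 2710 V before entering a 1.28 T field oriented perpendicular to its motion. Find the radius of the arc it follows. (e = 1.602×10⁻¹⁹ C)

Acceleration: |q|V = ½mv² ⇒ v = √(2|q|V/m) = √(2·1.602×10⁻¹⁹·2710/7.97×10⁻²⁶) ≈ 1.044×10⁵ m/s.
In the field: r = mv/(|q|B) = (7.97×10⁻²⁶)(1.044×10⁵)/((1.602×10⁻¹⁹)(1.28)) ≈ 0.0406 m.

r ≈ 0.0406 m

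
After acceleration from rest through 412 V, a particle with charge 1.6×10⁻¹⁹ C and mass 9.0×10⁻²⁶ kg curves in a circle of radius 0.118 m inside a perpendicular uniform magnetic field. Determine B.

B ≈ 0.182 T

v = √(2|q|V/m) = √(2·1.6×10⁻¹⁹·412/9.0×10⁻²⁶) ≈ 3.827×10⁴ m/s.
B = mv/(|q|r) = (9.0×10⁻²⁶)(3.827×10⁴)/((1.6×10⁻¹⁹)(0.118)) ≈ 0.182 T.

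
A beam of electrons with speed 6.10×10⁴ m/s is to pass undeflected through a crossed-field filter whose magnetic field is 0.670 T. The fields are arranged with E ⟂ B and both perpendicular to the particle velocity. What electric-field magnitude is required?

E = 4.09×10⁴ V/m

For straight-line motion qE = qvB, so E = vB.
E = 6.10×10⁴ × 0.670 = 4.09×10⁴ V/m.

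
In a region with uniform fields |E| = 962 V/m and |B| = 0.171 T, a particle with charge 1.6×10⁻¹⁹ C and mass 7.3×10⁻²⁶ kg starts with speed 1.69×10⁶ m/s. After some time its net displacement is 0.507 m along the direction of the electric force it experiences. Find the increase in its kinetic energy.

The magnetic force is always ⟂ v and does no work; only the electric force changes KE.
ΔKE = F_E · d = |q|E d = (1.6×10⁻¹⁹)(962)(0.507) ≈ 7.80×10⁻¹⁷ J.

ΔKE ≈ 7.80×10⁻¹⁷ J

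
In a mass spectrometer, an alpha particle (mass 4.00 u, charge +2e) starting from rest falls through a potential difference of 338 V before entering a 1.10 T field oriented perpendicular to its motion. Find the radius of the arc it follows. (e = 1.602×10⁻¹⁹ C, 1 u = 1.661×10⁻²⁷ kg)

Acceleration: |q|V = ½mv² ⇒ v = √(2|q|V/m) = √(2·3.204×10⁻¹⁹·338/6.644×10⁻²⁷) ≈ 1.806×10⁵ m/s.
In the field: r = mv/(|q|B) = (6.644×10⁻²⁷)(1.806×10⁵)/((3.204×10⁻¹⁹)(1.10)) ≈ 3.40×10⁻³ m.

r ≈ 3.40×10⁻³ m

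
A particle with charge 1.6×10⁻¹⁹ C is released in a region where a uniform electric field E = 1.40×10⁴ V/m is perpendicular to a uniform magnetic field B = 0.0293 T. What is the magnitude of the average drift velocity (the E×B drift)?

The E×B drift speed is v_d = E/B.
v_d = 1.40×10⁴/0.0293 = 4.78×10⁵ m/s.

v_d ≈ 4.78×10⁵ m/s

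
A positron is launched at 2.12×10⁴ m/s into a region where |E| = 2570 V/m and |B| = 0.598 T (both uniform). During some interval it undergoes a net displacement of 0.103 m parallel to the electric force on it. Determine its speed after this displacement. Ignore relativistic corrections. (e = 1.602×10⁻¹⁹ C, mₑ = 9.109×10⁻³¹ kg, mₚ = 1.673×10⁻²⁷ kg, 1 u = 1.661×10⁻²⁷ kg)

v_f ≈ 9.65×10⁶ m/s

B does no work; ΔKE = |q|E d.
½mv_f² = ½mv₀² + |q|Ed = ½(9.109×10⁻³¹)(2.12×10⁴)² + (1.602×10⁻¹⁹)(2570)(0.103) ≈ 2.047×10⁻²² J + 4.241×10⁻¹⁷ J ≈ 4.241×10⁻¹⁷ J.
v_f = √(2·4.241×10⁻¹⁷/9.109×10⁻³¹) ≈ 9.65×10⁶ m/s.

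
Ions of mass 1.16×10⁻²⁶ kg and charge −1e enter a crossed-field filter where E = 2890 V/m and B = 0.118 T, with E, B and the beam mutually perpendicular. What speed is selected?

v = 2.45×10⁴ m/s

Straight-line motion ⇒ electric and magnetic forces cancel, so E = vB.
v = E/B = 2890/0.118 = 2.45×10⁴ m/s.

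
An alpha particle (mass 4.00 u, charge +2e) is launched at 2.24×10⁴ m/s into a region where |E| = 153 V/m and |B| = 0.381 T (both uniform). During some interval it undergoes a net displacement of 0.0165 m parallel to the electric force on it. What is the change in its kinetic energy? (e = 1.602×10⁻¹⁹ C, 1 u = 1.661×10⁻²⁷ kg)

The magnetic force is always ⟂ v and does no work; only the electric force changes KE.
ΔKE = F_E · d = |q|E d = (3.204×10⁻¹⁹)(153)(0.0165) ≈ 8.09×10⁻¹⁹ J.

ΔKE ≈ 8.09×10⁻¹⁹ J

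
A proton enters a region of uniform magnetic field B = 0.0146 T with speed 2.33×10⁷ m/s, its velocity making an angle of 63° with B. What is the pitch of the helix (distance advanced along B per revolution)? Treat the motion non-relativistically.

v∥ = v cosθ = 2.33×10⁷·cos63° ≈ 1.058×10⁷ m/s.
T = 2πm/(|q|B) = 2π(1.673×10⁻²⁷)/((1.602×10⁻¹⁹)(0.0146)) ≈ 4.494×10⁻⁶ s.
pitch = v∥ T = (1.058×10⁷)(4.494×10⁻⁶) ≈ 47.5 m.

p ≈ 47.5 m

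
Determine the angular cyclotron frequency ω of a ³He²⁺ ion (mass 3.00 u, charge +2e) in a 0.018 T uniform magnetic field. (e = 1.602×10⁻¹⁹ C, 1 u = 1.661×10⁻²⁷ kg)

ω ≈ 1.2×10⁶ rad/s

ω = |q|B/m.
ω = (3.204×10⁻¹⁹)(0.018)/4.983×10⁻²⁷ ≈ 1.2×10⁶ rad/s.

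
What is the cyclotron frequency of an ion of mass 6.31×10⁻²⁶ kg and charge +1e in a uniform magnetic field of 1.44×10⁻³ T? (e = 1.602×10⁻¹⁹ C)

f ≈ 582 Hz

f = |q|B/(2πm).
f = (1.602×10⁻¹⁹)(1.44×10⁻³)/(2π·6.31×10⁻²⁶) ≈ 582 Hz.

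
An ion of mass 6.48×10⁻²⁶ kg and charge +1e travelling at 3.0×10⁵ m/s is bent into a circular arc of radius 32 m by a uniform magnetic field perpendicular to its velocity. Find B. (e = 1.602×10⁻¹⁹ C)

B ≈ 3.8×10⁻³ T

From |q|vB = mv²/r, B = mv/(|q|r).
B = (6.48×10⁻²⁶)(3.0×10⁵)/((1.602×10⁻¹⁹)(32)) ≈ 3.8×10⁻³ T.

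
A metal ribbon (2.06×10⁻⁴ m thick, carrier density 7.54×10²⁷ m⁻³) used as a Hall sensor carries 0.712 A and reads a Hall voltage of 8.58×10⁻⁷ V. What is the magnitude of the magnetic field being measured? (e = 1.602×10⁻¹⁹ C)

B ≈ 0.300 T

From V_H = IB/(n e t), B = V_H n e t / I.
B = (8.58×10⁻⁷)(7.54×10²⁷)(1.602×10⁻¹⁹)(2.06×10⁻⁴)/0.712 ≈ 0.300 T.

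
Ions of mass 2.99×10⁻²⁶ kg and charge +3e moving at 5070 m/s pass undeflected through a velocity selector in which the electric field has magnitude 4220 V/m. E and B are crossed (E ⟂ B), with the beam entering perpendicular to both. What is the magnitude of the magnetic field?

Balance of forces in the selector: qE = qvB ⇒ B = E/v.
B = 4220/5070 = 0.832 T.

B = 0.832 T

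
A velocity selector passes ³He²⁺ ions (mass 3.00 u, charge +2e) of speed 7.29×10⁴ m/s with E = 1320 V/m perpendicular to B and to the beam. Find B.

B = 0.0181 T

Balance of forces in the selector: qE = qvB ⇒ B = E/v.
B = 1320/7.29×10⁴ = 0.0181 T.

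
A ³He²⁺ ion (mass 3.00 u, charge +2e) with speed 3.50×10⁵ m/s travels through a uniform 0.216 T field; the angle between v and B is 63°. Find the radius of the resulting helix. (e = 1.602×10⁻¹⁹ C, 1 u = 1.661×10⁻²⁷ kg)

v⊥ = v sinθ = 3.50×10⁵·sin63° ≈ 3.119×10⁵ m/s.
r = m v⊥/(|q|B) = (4.983×10⁻²⁷)(3.119×10⁵)/((3.204×10⁻¹⁹)(0.216)) ≈ 0.0225 m.

r ≈ 0.0225 m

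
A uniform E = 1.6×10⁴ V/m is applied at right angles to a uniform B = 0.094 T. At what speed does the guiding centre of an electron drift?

v_d ≈ 1.7×10⁵ m/s

The E×B drift speed is v_d = E/B.
v_d = 1.6×10⁴/0.094 = 1.7×10⁵ m/s.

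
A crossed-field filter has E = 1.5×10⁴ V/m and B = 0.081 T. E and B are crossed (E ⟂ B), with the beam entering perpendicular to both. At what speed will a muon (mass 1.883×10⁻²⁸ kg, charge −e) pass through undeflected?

For undeflected motion the electric and magnetic forces balance: qE = qvB.
v = E/B = 1.5×10⁴/0.081 = 1.9×10⁵ m/s.

v = 1.9×10⁵ m/s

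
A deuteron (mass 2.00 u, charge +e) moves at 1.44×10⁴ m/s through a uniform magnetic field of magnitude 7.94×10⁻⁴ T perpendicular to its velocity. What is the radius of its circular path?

r ≈ 0.376 m

The magnetic force provides the centripetal force: |q|vB = mv²/r.
r = mv/(|q|B) = (3.322×10⁻²⁷)(1.44×10⁴)/((1.602×10⁻¹⁹)(7.94×10⁻⁴)) ≈ 0.376 m.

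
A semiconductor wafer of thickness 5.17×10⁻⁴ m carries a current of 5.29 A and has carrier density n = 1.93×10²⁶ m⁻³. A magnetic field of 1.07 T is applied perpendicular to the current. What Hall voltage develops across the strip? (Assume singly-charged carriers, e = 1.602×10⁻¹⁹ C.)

V_H = IB/(n e t).
V_H = (5.29)(1.07)/((1.93×10²⁶)(1.602×10⁻¹⁹)(5.17×10⁻⁴)) ≈ 3.54×10⁻⁴ V.

V_H ≈ 3.54×10⁻⁴ V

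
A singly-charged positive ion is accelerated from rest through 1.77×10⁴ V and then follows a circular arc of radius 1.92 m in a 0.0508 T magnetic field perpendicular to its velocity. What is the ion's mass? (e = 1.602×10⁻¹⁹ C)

Combine |q|V = ½mv² and r = mv/(|q|B): eliminate v to get m = qB²r²/(2V).
m = (1.602×10⁻¹⁹)(0.0508)²(1.92)²/(2·1.77×10⁴) ≈ 4.31×10⁻²⁶ kg.

m ≈ 4.31×10⁻²⁶ kg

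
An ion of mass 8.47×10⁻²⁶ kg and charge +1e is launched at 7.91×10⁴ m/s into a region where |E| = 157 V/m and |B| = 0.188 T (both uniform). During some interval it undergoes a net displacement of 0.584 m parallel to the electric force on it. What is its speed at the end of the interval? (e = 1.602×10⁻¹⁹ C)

v_f ≈ 8.13×10⁴ m/s

B does no work; ΔKE = |q|E d.
½mv_f² = ½mv₀² + |q|Ed = ½(8.47×10⁻²⁶)(7.91×10⁴)² + (1.602×10⁻¹⁹)(157)(0.584) ≈ 2.650×10⁻¹⁶ J + 1.469×10⁻¹⁷ J ≈ 2.797×10⁻¹⁶ J.
v_f = √(2·2.797×10⁻¹⁶/8.47×10⁻²⁶) ≈ 8.13×10⁴ m/s.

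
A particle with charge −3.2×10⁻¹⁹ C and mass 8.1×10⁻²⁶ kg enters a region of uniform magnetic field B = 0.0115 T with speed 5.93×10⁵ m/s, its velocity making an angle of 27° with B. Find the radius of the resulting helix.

r ≈ 5.93 m

v⊥ = v sinθ = 5.93×10⁵·sin27° ≈ 2.692×10⁵ m/s.
r = m v⊥/(|q|B) = (8.1×10⁻²⁶)(2.692×10⁵)/((3.2×10⁻¹⁹)(0.0115)) ≈ 5.93 m.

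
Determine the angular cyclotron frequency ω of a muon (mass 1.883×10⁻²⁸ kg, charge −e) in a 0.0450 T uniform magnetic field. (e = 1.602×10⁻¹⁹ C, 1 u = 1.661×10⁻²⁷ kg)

ω = |q|B/m.
ω = (1.602×10⁻¹⁹)(0.0450)/1.883×10⁻²⁸ ≈ 3.83×10⁷ rad/s.

ω ≈ 3.83×10⁷ rad/s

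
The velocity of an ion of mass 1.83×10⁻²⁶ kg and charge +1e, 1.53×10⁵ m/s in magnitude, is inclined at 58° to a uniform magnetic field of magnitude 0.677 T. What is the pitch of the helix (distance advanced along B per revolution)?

p ≈ 0.0860 m

v∥ = v cosθ = 1.53×10⁵·cos58° ≈ 8.108×10⁴ m/s.
T = 2πm/(|q|B) = 2π(1.83×10⁻²⁶)/((1.602×10⁻¹⁹)(0.677)) ≈ 1.060×10⁻⁶ s.
pitch = v∥ T = (8.108×10⁴)(1.060×10⁻⁶) ≈ 0.0860 m.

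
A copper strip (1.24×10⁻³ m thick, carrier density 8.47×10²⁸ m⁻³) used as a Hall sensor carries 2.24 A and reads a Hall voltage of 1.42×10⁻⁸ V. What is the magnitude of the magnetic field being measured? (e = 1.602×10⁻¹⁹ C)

B ≈ 0.107 T

From V_H = IB/(n e t), B = V_H n e t / I.
B = (1.42×10⁻⁸)(8.47×10²⁸)(1.602×10⁻¹⁹)(1.24×10⁻³)/2.24 ≈ 0.107 T.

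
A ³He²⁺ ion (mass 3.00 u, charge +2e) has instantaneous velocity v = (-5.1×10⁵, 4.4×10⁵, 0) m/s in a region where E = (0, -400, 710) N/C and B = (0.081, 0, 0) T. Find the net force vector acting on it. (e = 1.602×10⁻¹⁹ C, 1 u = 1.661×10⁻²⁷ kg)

v×B = (0, 0, -3.56×10⁴) N/C.
E + v×B = (0, -400, -3.49×10⁴) N/C.
F = q(E + v×B) = (3.204×10⁻¹⁹ C)·(0, -400, -3.49×10⁴) = (0, -1.28×10⁻¹⁶, -1.12×10⁻¹⁴) N.

F ≈ (0, -1.28×10⁻¹⁶, -1.12×10⁻¹⁴) N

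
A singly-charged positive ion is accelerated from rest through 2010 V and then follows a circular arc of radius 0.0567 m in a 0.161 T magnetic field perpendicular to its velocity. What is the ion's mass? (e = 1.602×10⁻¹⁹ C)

m ≈ 3.32×10⁻²⁷ kg

Combine |q|V = ½mv² and r = mv/(|q|B): eliminate v to get m = qB²r²/(2V).
m = (1.602×10⁻¹⁹)(0.161)²(0.0567)²/(2·2010) ≈ 3.32×10⁻²⁷ kg.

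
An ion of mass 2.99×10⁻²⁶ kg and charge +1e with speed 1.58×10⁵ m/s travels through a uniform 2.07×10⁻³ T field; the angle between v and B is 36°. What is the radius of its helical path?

r ≈ 8.37 m

v⊥ = v sinθ = 1.58×10⁵·sin36° ≈ 9.287×10⁴ m/s.
r = m v⊥/(|q|B) = (2.99×10⁻²⁶)(9.287×10⁴)/((1.602×10⁻¹⁹)(2.07×10⁻³)) ≈ 8.37 m.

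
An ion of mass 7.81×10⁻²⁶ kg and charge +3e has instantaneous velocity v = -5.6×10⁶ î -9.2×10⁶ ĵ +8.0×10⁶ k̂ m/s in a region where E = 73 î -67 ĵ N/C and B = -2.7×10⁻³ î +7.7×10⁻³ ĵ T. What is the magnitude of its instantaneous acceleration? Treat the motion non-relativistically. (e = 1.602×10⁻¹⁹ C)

v×B = (-6.16×10⁴, -2.16×10⁴, -6.80×10⁴) N/C.
E + v×B = (-6.15×10⁴, -2.17×10⁴, -6.80×10⁴) N/C.
F = q(E + v×B) = (4.806×10⁻¹⁹ C)·(-6.15×10⁴, -2.17×10⁴, -6.80×10⁴) = (-2.96×10⁻¹⁴, -1.04×10⁻¹⁴, -3.27×10⁻¹⁴) N.
|a| = |F|/m = 4.527×10⁻¹⁴/7.81×10⁻²⁶ ≈ 5.80×10¹¹ m/s².

|a| ≈ 5.80×10¹¹ m/s²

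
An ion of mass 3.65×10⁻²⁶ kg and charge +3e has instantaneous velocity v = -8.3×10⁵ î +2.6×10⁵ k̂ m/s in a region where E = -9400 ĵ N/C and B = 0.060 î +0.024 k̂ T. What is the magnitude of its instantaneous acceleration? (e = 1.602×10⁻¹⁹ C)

v×B = (0, 3.55×10⁴, 0) N/C.
E + v×B = (0, 2.61×10⁴, 0) N/C.
F = q(E + v×B) = (4.806×10⁻¹⁹ C)·(0, 2.61×10⁴, 0) = (0, 1.26×10⁻¹⁴, 0) N.
|a| = |F|/m = 1.255×10⁻¹⁴/3.65×10⁻²⁶ ≈ 3.44×10¹¹ m/s².

|a| ≈ 3.44×10¹¹ m/s²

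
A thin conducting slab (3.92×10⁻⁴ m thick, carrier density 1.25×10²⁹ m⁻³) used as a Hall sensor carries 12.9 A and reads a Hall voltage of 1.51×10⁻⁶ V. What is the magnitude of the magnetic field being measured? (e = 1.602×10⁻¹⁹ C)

From V_H = IB/(n e t), B = V_H n e t / I.
B = (1.51×10⁻⁶)(1.25×10²⁹)(1.602×10⁻¹⁹)(3.92×10⁻⁴)/12.9 ≈ 0.919 T.

B ≈ 0.919 T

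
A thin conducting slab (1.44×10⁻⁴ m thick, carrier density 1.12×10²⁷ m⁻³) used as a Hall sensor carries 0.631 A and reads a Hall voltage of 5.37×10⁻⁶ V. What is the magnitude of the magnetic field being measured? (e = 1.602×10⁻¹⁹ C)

B ≈ 0.220 T

From V_H = IB/(n e t), B = V_H n e t / I.
B = (5.37×10⁻⁶)(1.12×10²⁷)(1.602×10⁻¹⁹)(1.44×10⁻⁴)/0.631 ≈ 0.220 T.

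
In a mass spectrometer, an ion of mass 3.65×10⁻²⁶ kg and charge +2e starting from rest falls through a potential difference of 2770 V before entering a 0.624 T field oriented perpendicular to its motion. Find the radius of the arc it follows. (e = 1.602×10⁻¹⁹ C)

r ≈ 0.0403 m

Acceleration: |q|V = ½mv² ⇒ v = √(2|q|V/m) = √(2·3.204×10⁻¹⁹·2770/3.65×10⁻²⁶) ≈ 2.205×10⁵ m/s.
In the field: r = mv/(|q|B) = (3.65×10⁻²⁶)(2.205×10⁵)/((3.204×10⁻¹⁹)(0.624)) ≈ 0.0403 m.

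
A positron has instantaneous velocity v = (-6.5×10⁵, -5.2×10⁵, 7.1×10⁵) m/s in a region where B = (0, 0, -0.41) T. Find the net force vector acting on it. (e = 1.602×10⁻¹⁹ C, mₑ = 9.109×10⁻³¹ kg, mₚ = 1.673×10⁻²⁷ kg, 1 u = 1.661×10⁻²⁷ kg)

v×B = (2.13×10⁵, -2.66×10⁵, 0) N/C.
F = q v×B = (1.602×10⁻¹⁹ C)·(2.13×10⁵, -2.66×10⁵, 0) = (3.42×10⁻¹⁴, -4.27×10⁻¹⁴, 0) N.

F ≈ (3.42×10⁻¹⁴, -4.27×10⁻¹⁴, 0) N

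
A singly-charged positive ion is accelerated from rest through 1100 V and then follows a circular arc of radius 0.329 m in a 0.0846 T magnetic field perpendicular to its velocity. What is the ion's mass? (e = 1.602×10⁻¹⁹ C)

m ≈ 5.64×10⁻²⁶ kg

Combine |q|V = ½mv² and r = mv/(|q|B): eliminate v to get m = qB²r²/(2V).
m = (1.602×10⁻¹⁹)(0.0846)²(0.329)²/(2·1100) ≈ 5.64×10⁻²⁶ kg.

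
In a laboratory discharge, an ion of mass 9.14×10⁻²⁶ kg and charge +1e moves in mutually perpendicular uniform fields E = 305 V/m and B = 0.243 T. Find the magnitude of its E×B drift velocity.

v_d ≈ 1260 m/s

The E×B drift speed is v_d = E/B.
v_d = 305/0.243 = 1260 m/s.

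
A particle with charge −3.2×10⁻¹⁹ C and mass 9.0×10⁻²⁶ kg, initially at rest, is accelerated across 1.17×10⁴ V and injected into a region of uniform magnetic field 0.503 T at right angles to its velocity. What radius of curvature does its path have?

r ≈ 0.161 m

Acceleration: |q|V = ½mv² ⇒ v = √(2|q|V/m) = √(2·3.2×10⁻¹⁹·1.17×10⁴/9.0×10⁻²⁶) ≈ 2.884×10⁵ m/s.
In the field: r = mv/(|q|B) = (9.0×10⁻²⁶)(2.884×10⁵)/((3.2×10⁻¹⁹)(0.503)) ≈ 0.161 m.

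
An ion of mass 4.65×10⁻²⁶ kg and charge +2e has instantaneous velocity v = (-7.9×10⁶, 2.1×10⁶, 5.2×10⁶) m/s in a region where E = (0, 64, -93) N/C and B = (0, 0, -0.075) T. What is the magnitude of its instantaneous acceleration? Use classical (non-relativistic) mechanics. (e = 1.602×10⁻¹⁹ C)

|a| ≈ 4.22×10¹² m/s²

v×B = (-1.58×10⁵, -5.92×10⁵, 0) N/C.
E + v×B = (-1.58×10⁵, -5.92×10⁵, -93.0) N/C.
F = q(E + v×B) = (3.204×10⁻¹⁹ C)·(-1.58×10⁵, -5.92×10⁵, -93.0) = (-5.05×10⁻¹⁴, -1.90×10⁻¹³, -2.98×10⁻¹⁷) N.
|a| = |F|/m = 1.964×10⁻¹³/4.65×10⁻²⁶ ≈ 4.22×10¹² m/s².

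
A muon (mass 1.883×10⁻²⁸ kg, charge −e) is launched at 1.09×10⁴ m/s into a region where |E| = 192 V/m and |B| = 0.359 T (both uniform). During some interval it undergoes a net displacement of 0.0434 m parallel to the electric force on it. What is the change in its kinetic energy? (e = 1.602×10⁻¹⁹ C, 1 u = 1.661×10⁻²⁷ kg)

The magnetic force is always ⟂ v and does no work; only the electric force changes KE.
ΔKE = F_E · d = |q|E d = (1.602×10⁻¹⁹)(192)(0.0434) ≈ 1.33×10⁻¹⁸ J.

ΔKE ≈ 1.33×10⁻¹⁸ J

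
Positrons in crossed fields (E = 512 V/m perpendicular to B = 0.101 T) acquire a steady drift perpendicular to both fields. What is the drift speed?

The E×B drift speed is v_d = E/B.
v_d = 512/0.101 = 5070 m/s.

v_d ≈ 5070 m/s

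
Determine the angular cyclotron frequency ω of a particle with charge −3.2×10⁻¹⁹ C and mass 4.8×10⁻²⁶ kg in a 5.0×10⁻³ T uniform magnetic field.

ω ≈ 3.3×10⁴ rad/s

ω = |q|B/m.
ω = (3.2×10⁻¹⁹)(5.0×10⁻³)/4.8×10⁻²⁶ ≈ 3.3×10⁴ rad/s.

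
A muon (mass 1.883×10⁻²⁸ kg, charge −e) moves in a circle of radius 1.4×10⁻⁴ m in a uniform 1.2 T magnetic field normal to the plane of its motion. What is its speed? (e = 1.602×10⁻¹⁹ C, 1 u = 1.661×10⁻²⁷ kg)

v ≈ 1.4×10⁵ m/s

From |q|vB = mv²/r, v = |q|Br/m.
v = (1.602×10⁻¹⁹)(1.2)(1.4×10⁻⁴)/1.883×10⁻²⁸ ≈ 1.4×10⁵ m/s.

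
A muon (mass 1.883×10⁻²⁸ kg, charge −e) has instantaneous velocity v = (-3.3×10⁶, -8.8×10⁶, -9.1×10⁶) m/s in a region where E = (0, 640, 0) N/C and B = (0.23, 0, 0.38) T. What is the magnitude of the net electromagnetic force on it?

|F| ≈ 6.40×10⁻¹³ N

v×B = (-3.34×10⁶, -8.39×10⁵, 2.02×10⁶) N/C.
E + v×B = (-3.34×10⁶, -8.38×10⁵, 2.02×10⁶) N/C.
F = q(E + v×B) = (−1.602×10⁻¹⁹ C)·(-3.34×10⁶, -8.38×10⁵, 2.02×10⁶) = (5.36×10⁻¹³, 1.34×10⁻¹³, -3.24×10⁻¹³) N.
|F| = 6.40×10⁻¹³ N.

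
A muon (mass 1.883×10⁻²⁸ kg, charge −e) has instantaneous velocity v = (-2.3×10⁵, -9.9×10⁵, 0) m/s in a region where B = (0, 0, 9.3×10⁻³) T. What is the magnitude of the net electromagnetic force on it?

v×B = (-9210, 2140, 0) N/C.
F = q v×B = (−1.602×10⁻¹⁹ C)·(-9210, 2140, 0) = (1.47×10⁻¹⁵, -3.43×10⁻¹⁶, 0) N.
|F| = 1.51×10⁻¹⁵ N.

|F| ≈ 1.51×10⁻¹⁵ N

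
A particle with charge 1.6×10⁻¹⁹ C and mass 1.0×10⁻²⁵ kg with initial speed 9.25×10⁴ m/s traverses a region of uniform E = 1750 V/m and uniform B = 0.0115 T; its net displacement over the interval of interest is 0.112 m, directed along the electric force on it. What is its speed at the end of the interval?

B does no work; ΔKE = |q|E d.
½mv_f² = ½mv₀² + |q|Ed = ½(1.0×10⁻²⁵)(9.25×10⁴)² + (1.6×10⁻¹⁹)(1750)(0.112) ≈ 4.278×10⁻¹⁶ J + 3.136×10⁻¹⁷ J ≈ 4.592×10⁻¹⁶ J.
v_f = √(2·4.592×10⁻¹⁶/1.0×10⁻²⁵) ≈ 9.58×10⁴ m/s.

v_f ≈ 9.58×10⁴ m/s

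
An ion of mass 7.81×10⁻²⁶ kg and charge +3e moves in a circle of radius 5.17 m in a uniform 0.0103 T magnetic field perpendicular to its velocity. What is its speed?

v ≈ 3.28×10⁵ m/s

From |q|vB = mv²/r, v = |q|Br/m.
v = (4.806×10⁻¹⁹)(0.0103)(5.17)/7.81×10⁻²⁶ ≈ 3.28×10⁵ m/s.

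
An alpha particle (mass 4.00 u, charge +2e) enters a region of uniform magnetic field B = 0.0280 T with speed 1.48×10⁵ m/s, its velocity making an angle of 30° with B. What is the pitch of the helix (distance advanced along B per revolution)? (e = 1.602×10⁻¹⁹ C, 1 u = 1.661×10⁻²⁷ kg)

p ≈ 0.596 m

v∥ = v cosθ = 1.48×10⁵·cos30° ≈ 1.282×10⁵ m/s.
T = 2πm/(|q|B) = 2π(6.644×10⁻²⁷)/((3.204×10⁻¹⁹)(0.0280)) ≈ 4.653×10⁻⁶ s.
pitch = v∥ T = (1.282×10⁵)(4.653×10⁻⁶) ≈ 0.596 m.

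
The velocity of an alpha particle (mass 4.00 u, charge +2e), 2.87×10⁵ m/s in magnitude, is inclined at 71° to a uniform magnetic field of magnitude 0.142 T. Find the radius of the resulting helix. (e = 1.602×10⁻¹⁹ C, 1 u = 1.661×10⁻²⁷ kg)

v⊥ = v sinθ = 2.87×10⁵·sin71° ≈ 2.714×10⁵ m/s.
r = m v⊥/(|q|B) = (6.644×10⁻²⁷)(2.714×10⁵)/((3.204×10⁻¹⁹)(0.142)) ≈ 0.0396 m.

r ≈ 0.0396 m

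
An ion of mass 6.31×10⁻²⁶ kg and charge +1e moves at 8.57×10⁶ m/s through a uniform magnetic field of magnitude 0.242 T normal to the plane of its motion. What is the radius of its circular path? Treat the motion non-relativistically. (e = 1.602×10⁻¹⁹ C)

The magnetic force provides the centripetal force: |q|vB = mv²/r.
r = mv/(|q|B) = (6.31×10⁻²⁶)(8.57×10⁶)/((1.602×10⁻¹⁹)(0.242)) ≈ 13.9 m.

r ≈ 13.9 m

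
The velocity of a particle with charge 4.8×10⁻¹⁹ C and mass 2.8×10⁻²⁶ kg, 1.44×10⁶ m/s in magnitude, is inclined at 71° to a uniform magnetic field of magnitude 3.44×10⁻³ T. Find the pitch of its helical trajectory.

v∥ = v cosθ = 1.44×10⁶·cos71° ≈ 4.688×10⁵ m/s.
T = 2πm/(|q|B) = 2π(2.8×10⁻²⁶)/((4.8×10⁻¹⁹)(3.44×10⁻³)) ≈ 1.065×10⁻⁴ s.
pitch = v∥ T = (4.688×10⁵)(1.065×10⁻⁴) ≈ 50.0 m.

p ≈ 50.0 m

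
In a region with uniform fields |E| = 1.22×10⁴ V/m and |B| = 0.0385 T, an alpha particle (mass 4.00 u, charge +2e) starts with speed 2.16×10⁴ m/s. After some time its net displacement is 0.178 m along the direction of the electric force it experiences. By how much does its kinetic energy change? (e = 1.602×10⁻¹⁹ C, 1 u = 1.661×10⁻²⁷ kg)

The magnetic force is always ⟂ v and does no work; only the electric force changes KE.
ΔKE = F_E · d = |q|E d = (3.204×10⁻¹⁹)(1.22×10⁴)(0.178) ≈ 6.96×10⁻¹⁶ J.

ΔKE ≈ 6.96×10⁻¹⁶ J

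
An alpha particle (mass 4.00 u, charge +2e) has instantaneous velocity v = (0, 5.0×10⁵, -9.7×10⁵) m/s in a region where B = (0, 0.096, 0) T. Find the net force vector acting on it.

v×B = (9.31×10⁴, 0, 0) N/C.
F = q v×B = (3.204×10⁻¹⁹ C)·(9.31×10⁴, 0, 0) = (2.98×10⁻¹⁴, 0, 0) N.

F ≈ (2.98×10⁻¹⁴, 0, 0) N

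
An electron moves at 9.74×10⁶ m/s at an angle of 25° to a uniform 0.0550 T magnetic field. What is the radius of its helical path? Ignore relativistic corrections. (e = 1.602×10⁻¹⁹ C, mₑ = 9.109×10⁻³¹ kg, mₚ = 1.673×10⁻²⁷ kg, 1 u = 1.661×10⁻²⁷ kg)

r ≈ 4.26×10⁻⁴ m

v⊥ = v sinθ = 9.74×10⁶·sin25° ≈ 4.116×10⁶ m/s.
r = m v⊥/(|q|B) = (9.109×10⁻³¹)(4.116×10⁶)/((1.602×10⁻¹⁹)(0.0550)) ≈ 4.26×10⁻⁴ m.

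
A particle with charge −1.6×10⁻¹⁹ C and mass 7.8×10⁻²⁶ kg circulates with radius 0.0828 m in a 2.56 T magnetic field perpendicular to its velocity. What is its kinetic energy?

v = |q|Br/m, then KE = ½mv² = (qBr)²/(2m).
v = (1.6×10⁻¹⁹)(2.56)(0.0828)/7.8×10⁻²⁶ ≈ 4.348×10⁵ m/s.
KE = ½(7.8×10⁻²⁶)(4.348×10⁵)² ≈ 7.37×10⁻¹⁵ J.

KE ≈ 7.37×10⁻¹⁵ J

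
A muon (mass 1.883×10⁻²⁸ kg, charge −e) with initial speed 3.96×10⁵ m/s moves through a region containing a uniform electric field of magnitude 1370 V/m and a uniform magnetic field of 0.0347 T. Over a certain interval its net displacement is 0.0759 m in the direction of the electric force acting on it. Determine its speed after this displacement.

v_f ≈ 5.78×10⁵ m/s

B does no work; ΔKE = |q|E d.
½mv_f² = ½mv₀² + |q|Ed = ½(1.883×10⁻²⁸)(3.96×10⁵)² + (1.602×10⁻¹⁹)(1370)(0.0759) ≈ 1.476×10⁻¹⁷ J + 1.666×10⁻¹⁷ J ≈ 3.142×10⁻¹⁷ J.
v_f = √(2·3.142×10⁻¹⁷/1.883×10⁻²⁸) ≈ 5.78×10⁵ m/s.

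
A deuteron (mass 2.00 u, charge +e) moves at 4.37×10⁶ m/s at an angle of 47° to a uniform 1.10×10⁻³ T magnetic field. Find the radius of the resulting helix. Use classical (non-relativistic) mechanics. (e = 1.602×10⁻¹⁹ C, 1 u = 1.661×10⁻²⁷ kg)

r ≈ 60.2 m

v⊥ = v sinθ = 4.37×10⁶·sin47° ≈ 3.196×10⁶ m/s.
r = m v⊥/(|q|B) = (3.322×10⁻²⁷)(3.196×10⁶)/((1.602×10⁻¹⁹)(1.10×10⁻³)) ≈ 60.2 m.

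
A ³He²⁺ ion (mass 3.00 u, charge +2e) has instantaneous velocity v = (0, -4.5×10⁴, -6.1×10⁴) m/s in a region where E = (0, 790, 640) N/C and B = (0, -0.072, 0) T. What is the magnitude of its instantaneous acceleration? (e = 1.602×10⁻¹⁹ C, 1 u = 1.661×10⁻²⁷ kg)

v×B = (-4390, 0, 0) N/C.
E + v×B = (-4390, 790, 640) N/C.
F = q(E + v×B) = (3.204×10⁻¹⁹ C)·(-4390, 790, 640) = (-1.41×10⁻¹⁵, 2.53×10⁻¹⁶, 2.05×10⁻¹⁶) N.
|a| = |F|/m = 1.444×10⁻¹⁵/4.983×10⁻²⁷ ≈ 2.90×10¹¹ m/s².

|a| ≈ 2.90×10¹¹ m/s²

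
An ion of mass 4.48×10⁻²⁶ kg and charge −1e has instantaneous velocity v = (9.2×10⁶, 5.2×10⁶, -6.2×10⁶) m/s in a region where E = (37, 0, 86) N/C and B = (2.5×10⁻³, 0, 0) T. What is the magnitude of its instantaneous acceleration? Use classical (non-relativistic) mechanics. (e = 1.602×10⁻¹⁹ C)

|a| ≈ 7.21×10¹⁰ m/s²

v×B = (0, -1.55×10⁴, -1.30×10⁴) N/C.
E + v×B = (37.0, -1.55×10⁴, -1.29×10⁴) N/C.
F = q(E + v×B) = (−1.602×10⁻¹⁹ C)·(37.0, -1.55×10⁴, -1.29×10⁴) = (-5.93×10⁻¹⁸, 2.48×10⁻¹⁵, 2.07×10⁻¹⁵) N.
|a| = |F|/m = 3.232×10⁻¹⁵/4.48×10⁻²⁶ ≈ 7.21×10¹⁰ m/s².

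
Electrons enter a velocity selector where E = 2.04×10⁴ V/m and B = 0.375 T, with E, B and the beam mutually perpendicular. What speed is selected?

Zero net Lorentz force requires |qE| = |q v×B|, i.e. E = vB.
v = E/B = 2.04×10⁴/0.375 = 5.44×10⁴ m/s.

v = 5.44×10⁴ m/s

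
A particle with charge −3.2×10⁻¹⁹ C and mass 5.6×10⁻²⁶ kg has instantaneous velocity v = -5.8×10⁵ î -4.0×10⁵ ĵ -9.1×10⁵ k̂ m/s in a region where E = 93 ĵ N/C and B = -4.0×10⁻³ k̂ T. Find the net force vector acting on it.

v×B = (1600, -2320, 0) N/C.
E + v×B = (1600, -2230, 0) N/C.
F = q(E + v×B) = (−3.2×10⁻¹⁹ C)·(1600, -2230, 0) = (-5.12×10⁻¹⁶, 7.13×10⁻¹⁶, 0) N.

F ≈ (-5.12×10⁻¹⁶, 7.13×10⁻¹⁶, 0) N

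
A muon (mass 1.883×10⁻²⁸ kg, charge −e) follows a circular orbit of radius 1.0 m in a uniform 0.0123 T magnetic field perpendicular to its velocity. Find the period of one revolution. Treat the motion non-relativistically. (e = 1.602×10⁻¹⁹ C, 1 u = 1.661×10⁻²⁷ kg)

T ≈ 6.00×10⁻⁷ s

The cyclotron period depends only on m, q, B: T = 2πm/(|q|B).
T = 2π(1.883×10⁻²⁸)/((1.602×10⁻¹⁹)(0.0123)) ≈ 6.00×10⁻⁷ s.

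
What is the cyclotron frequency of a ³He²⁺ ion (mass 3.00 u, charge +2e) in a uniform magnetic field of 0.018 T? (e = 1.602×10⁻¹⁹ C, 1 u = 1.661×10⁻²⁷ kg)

f = |q|B/(2πm).
f = (3.204×10⁻¹⁹)(0.018)/(2π·4.983×10⁻²⁷) ≈ 1.8×10⁵ Hz.

f ≈ 1.8×10⁵ Hz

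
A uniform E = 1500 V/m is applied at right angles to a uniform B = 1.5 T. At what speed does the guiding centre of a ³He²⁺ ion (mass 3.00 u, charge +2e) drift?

v_d ≈ 1000 m/s

In crossed fields the guiding centre drifts at v_d = |E×B|/B² = E/B, independent of charge and mass.
v_d = 1500/1.5 = 1000 m/s.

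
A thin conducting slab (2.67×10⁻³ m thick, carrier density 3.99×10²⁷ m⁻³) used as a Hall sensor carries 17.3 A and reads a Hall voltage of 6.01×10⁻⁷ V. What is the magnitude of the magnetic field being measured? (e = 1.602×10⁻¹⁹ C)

B ≈ 0.0593 T

From V_H = IB/(n e t), B = V_H n e t / I.
B = (6.01×10⁻⁷)(3.99×10²⁷)(1.602×10⁻¹⁹)(2.67×10⁻³)/17.3 ≈ 0.0593 T.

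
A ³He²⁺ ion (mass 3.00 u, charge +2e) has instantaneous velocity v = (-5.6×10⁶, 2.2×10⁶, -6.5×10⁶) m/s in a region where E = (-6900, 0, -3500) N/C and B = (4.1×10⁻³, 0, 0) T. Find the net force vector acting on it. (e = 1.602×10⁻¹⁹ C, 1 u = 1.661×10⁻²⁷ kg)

F ≈ (-2.21×10⁻¹⁵, -8.54×10⁻¹⁵, -4.01×10⁻¹⁵) N

v×B = (0, -2.67×10⁴, -9020) N/C.
E + v×B = (-6900, -2.67×10⁴, -1.25×10⁴) N/C.
F = q(E + v×B) = (3.204×10⁻¹⁹ C)·(-6900, -2.67×10⁴, -1.25×10⁴) = (-2.21×10⁻¹⁵, -8.54×10⁻¹⁵, -4.01×10⁻¹⁵) N.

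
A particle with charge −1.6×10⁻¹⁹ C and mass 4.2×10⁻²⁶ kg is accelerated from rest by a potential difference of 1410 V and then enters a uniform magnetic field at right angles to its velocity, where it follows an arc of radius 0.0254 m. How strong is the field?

v = √(2|q|V/m) = √(2·1.6×10⁻¹⁹·1410/4.2×10⁻²⁶) ≈ 1.036×10⁵ m/s.
B = mv/(|q|r) = (4.2×10⁻²⁶)(1.036×10⁵)/((1.6×10⁻¹⁹)(0.0254)) ≈ 1.07 T.

B ≈ 1.07 T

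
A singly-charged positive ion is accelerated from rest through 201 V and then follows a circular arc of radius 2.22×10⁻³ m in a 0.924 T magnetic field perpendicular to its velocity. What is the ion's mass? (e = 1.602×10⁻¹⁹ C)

m ≈ 1.68×10⁻²⁷ kg

Combine |q|V = ½mv² and r = mv/(|q|B): eliminate v to get m = qB²r²/(2V).
m = (1.602×10⁻¹⁹)(0.924)²(2.22×10⁻³)²/(2·201) ≈ 1.68×10⁻²⁷ kg.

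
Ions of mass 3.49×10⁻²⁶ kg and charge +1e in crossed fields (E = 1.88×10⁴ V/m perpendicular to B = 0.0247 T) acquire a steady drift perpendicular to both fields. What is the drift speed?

v_d ≈ 7.61×10⁵ m/s

The steady drift has the magnetic force balancing the electric force, so v_d = E/B.
v_d = 1.88×10⁴/0.0247 = 7.61×10⁵ m/s.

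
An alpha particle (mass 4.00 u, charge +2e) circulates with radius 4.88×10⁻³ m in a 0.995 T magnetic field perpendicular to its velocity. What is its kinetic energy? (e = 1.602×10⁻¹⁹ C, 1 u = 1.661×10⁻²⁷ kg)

KE ≈ 1140 eV

v = |q|Br/m, then KE = ½mv² = (qBr)²/(2m).
v = (3.204×10⁻¹⁹)(0.995)(4.88×10⁻³)/6.644×10⁻²⁷ ≈ 2.342×10⁵ m/s.
KE = ½(6.644×10⁻²⁷)(2.342×10⁵)² ≈ 1.82×10⁻¹⁶ J = 1140 eV.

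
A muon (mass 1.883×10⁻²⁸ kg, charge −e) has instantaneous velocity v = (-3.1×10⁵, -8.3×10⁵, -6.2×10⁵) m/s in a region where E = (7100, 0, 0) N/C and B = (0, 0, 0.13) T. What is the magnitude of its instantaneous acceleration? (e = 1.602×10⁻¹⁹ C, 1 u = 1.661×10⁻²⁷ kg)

|a| ≈ 9.24×10¹³ m/s²

v×B = (-1.08×10⁵, 4.03×10⁴, 0) N/C.
E + v×B = (-1.01×10⁵, 4.03×10⁴, 0) N/C.
F = q(E + v×B) = (−1.602×10⁻¹⁹ C)·(-1.01×10⁵, 4.03×10⁴, 0) = (1.61×10⁻¹⁴, -6.46×10⁻¹⁵, 0) N.
|a| = |F|/m = 1.739×10⁻¹⁴/1.883×10⁻²⁸ ≈ 9.24×10¹³ m/s².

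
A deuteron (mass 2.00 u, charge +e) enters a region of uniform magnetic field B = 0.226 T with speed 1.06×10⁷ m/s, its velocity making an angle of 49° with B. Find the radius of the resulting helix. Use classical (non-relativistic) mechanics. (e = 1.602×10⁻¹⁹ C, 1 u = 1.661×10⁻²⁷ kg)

r ≈ 0.734 m

v⊥ = v sinθ = 1.06×10⁷·sin49° ≈ 8.000×10⁶ m/s.
r = m v⊥/(|q|B) = (3.322×10⁻²⁷)(8.000×10⁶)/((1.602×10⁻¹⁹)(0.226)) ≈ 0.734 m.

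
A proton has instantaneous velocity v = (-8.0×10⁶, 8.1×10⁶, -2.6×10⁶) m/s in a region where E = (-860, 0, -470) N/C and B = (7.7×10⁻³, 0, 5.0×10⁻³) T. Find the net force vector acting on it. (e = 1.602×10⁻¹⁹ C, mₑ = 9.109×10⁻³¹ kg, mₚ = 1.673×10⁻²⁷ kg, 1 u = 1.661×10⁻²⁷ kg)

F ≈ (6.35×10⁻¹⁵, 3.20×10⁻¹⁵, -1.01×10⁻¹⁴) N

v×B = (4.05×10⁴, 2.00×10⁴, -6.24×10⁴) N/C.
E + v×B = (3.96×10⁴, 2.00×10⁴, -6.28×10⁴) N/C.
F = q(E + v×B) = (1.602×10⁻¹⁹ C)·(3.96×10⁴, 2.00×10⁴, -6.28×10⁴) = (6.35×10⁻¹⁵, 3.20×10⁻¹⁵, -1.01×10⁻¹⁴) N.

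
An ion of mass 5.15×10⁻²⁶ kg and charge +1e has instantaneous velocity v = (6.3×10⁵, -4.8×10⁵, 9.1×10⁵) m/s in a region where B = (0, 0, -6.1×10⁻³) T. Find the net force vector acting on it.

v×B = (2930, 3840, 0) N/C.
F = q v×B = (1.602×10⁻¹⁹ C)·(2930, 3840, 0) = (4.69×10⁻¹⁶, 6.16×10⁻¹⁶, 0) N.

F ≈ (4.69×10⁻¹⁶, 6.16×10⁻¹⁶, 0) N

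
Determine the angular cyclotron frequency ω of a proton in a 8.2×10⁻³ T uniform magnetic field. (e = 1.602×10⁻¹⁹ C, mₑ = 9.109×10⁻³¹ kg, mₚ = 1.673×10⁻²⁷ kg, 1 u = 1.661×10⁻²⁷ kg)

ω ≈ 7.9×10⁵ rad/s

ω = |q|B/m.
ω = (1.602×10⁻¹⁹)(8.2×10⁻³)/1.673×10⁻²⁷ ≈ 7.9×10⁵ rad/s.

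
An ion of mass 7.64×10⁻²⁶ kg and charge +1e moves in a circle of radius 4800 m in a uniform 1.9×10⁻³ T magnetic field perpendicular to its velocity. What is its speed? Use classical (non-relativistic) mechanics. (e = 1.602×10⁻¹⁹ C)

v ≈ 1.9×10⁷ m/s

From |q|vB = mv²/r, v = |q|Br/m.
v = (1.602×10⁻¹⁹)(1.9×10⁻³)(4800)/7.64×10⁻²⁶ ≈ 1.9×10⁷ m/s.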